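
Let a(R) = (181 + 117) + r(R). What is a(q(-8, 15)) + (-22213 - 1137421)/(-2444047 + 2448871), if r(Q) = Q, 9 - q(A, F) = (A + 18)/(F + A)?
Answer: 1100549/16884 ≈ 65.183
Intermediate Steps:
q(A, F) = 9 - (18 + A)/(A + F) (q(A, F) = 9 - (A + 18)/(F + A) = 9 - (18 + A)/(A + F))
a(R) = 298 + R (a(R) = (181 + 117) + R = 298 + R)
a(q(-8, 15)) + (-22213 - 1137421)/(-2444047 + 2448871) = (298 + (-18 + 8*(-8) + 9*15)/(-8 + 15)) + (-22213 - 1137421)/(-2444047 + 2448871) = (298 + (-18 - 64 + 135)/7) - 1159634/4824 = (298 + (⅐)*53) - 1159634*1/4824 = (298 + 53/7) - 579817/2412 = 2139/7 - 579817/2412 = 1100549/16884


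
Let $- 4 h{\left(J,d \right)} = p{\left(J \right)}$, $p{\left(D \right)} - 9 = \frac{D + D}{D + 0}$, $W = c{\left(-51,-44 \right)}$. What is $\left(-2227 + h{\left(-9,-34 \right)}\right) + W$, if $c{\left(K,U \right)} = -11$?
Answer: $- \frac{8963}{4} \approx -2240.8$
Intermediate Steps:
$W = -11$
$p{\left(D \right)} = 11$ ($p{\left(D \right)} = 9 + \frac{D + D}{D + 0} = 9 + \frac{2 D}{D} = 9 + 2 = 11$)
$h{\left(J,d \right)} = - \frac{11}{4}$ ($h{\left(J,d \right)} = \left(- \frac{1}{4}\right) 11 = - \frac{11}{4}$)
$\left(-2227 + h{\left(-9,-34 \right)}\right) + W = \left(-2227 - \frac{11}{4}\right) - 11 = - \frac{8919}{4} - 11 = - \frac{8963}{4}$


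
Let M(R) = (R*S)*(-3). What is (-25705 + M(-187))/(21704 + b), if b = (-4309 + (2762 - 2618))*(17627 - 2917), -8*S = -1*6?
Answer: 101137/244981784 ≈ 0.00041283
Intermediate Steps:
S = 3/4 (S = -(-1)*6/8 = -1/8*(-6) = 3/4 ≈ 0.75000)
b = -61267150 (b = (-4309 + 144)*14710 = -4165*14710 = -61267150)
M(R) = -9*R/4 (M(R) = (R*(3/4))*(-3) = (3*R/4)*(-3) = -9*R/4)
(-25705 + M(-187))/(21704 + b) = (-25705 - 9/4*(-187))/(21704 - 61267150) = (-25705 + 1683/4)/(-61245446) = -101137/4*(-1/61245446) = 101137/244981784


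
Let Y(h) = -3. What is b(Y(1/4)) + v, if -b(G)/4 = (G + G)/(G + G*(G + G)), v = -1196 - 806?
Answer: -10002/5 ≈ -2000.4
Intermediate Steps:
v = -2002
b(G) = -8*G/(G + 2*G**2) (b(G) = -4*(G + G)/(G + G*(G + G)) = -4*2*G/(G + G*(2*G)) = -4*2*G/(G + 2*G**2) = -8*G/(G + 2*G**2))
b(Y(1/4)) + v = -8/(1 + 2*(-3)) - 2002 = -8/(1 - 6) - 2002 = -8/(-5) - 2002 = -8*(-1/5) - 2002 = 8/5 - 2002 = -10002/5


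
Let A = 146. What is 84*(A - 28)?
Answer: 9912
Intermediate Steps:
84*(A - 28) = 84*(146 - 28) = 84*118 = 9912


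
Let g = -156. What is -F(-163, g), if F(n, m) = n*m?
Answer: -25428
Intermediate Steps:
F(n, m) = m*n
-F(-163, g) = -(-156)*(-163) = -1*25428 = -25428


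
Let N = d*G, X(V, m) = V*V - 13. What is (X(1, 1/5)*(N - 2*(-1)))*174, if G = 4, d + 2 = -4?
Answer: 45936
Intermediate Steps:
d = -6 (d = -2 - 4 = -6)
X(V, m) = -13 + V² (X(V, m) = V² - 13 = -13 + V²)
N = -24 (N = -6*4 = -24)
(X(1, 1/5)*(N - 2*(-1)))*174 = ((-13 + 1²)*(-24 - 2*(-1)))*174 = ((-13 + 1)*(-24 + 2))*174 = -12*(-22)*174 = 264*174 = 45936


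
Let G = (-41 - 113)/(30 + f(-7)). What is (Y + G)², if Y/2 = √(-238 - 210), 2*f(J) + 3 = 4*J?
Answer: -1412208/841 - 9856*I*√7/29 ≈ -1679.2 - 899.19*I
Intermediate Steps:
f(J) = -3/2 + 2*J (f(J) = -3/2 + (4*J)/2 = -3/2 + 2*J)
Y = 16*I*√7 (Y = 2*√(-238 - 210) = 2*√(-448) = 2*(8*I*√7) = 16*I*√7 ≈ 42.332*I)
G = -308/29 (G = (-41 - 113)/(30 + (-3/2 + 2*(-7))) = -154/(30 + (-3/2 - 14)) = -154/(30 - 31/2) = -154/29/2 = -154*2/29 = -308/29 ≈ -10.621)
(Y + G)² = (16*I*√7 - 308/29)² = (-308/29 + 16*I*√7)²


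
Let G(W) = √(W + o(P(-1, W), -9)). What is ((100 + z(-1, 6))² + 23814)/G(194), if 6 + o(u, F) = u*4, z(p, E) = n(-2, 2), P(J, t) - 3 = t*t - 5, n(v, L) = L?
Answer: 17109*√769/5383 ≈ 88.138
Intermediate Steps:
P(J, t) = -2 + t² (P(J, t) = 3 + (t*t - 5) = 3 + (t² - 5) = 3 + (-5 + t²) = -2 + t²)
z(p, E) = 2
o(u, F) = -6 + 4*u (o(u, F) = -6 + u*4 = -6 + 4*u)
G(W) = √(-14 + W + 4*W²) (G(W) = √(W + (-6 + 4*(-2 + W²))) = √(W + (-6 + (-8 + 4*W²))) = √(W + (-14 + 4*W²)) = √(-14 + W + 4*W²))
((100 + z(-1, 6))² + 23814)/G(194) = ((100 + 2)² + 23814)/(√(-14 + 194 + 4*194²)) = (102² + 23814)/(√(-14 + 194 + 4*37636)) = (10404 + 23814)/(√(-14 + 194 + 150544)) = 34218/(√150724) = 34218/((14*√769)) = 34218*(√769/10766) = 17109*√769/5383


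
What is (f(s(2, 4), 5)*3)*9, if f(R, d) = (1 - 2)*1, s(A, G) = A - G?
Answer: -27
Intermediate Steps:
f(R, d) = -1 (f(R, d) = -1*1 = -1)
(f(s(2, 4), 5)*3)*9 = -1*3*9 = -3*9 = -27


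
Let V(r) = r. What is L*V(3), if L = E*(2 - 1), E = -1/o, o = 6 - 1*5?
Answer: -3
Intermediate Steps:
o = 1 (o = 6 - 5 = 1)
E = -1 (E = -1/1 = -1*1 = -1)
L = -1 (L = -(2 - 1) = -1*1 = -1)
L*V(3) = -1*3 = -3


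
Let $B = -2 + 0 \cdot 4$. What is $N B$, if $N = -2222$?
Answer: $4444$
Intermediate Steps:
$B = -2$ ($B = -2 + 0 = -2$)
$N B = \left(-2222\right) \left(-2\right) = 4444$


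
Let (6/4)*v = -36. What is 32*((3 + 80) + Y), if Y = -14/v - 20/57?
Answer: 151816/57 ≈ 2663.4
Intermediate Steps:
v = -24 (v = (⅔)*(-36) = -24)
Y = 53/228 (Y = -14/(-24) - 20/57 = -14*(-1/24) - 20*1/57 = 7/12 - 20/57 = 53/228 ≈ 0.23246)
32*((3 + 80) + Y) = 32*((3 + 80) + 53/228) = 32*(83 + 53/228) = 32*(18977/228) = 151816/57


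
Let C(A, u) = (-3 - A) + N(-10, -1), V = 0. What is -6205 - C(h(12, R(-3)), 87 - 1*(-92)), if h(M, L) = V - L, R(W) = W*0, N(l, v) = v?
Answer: -6201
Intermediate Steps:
R(W) = 0
h(M, L) = -L (h(M, L) = 0 - L = -L)
C(A, u) = -4 - A (C(A, u) = (-3 - A) - 1 = -4 - A)
-6205 - C(h(12, R(-3)), 87 - 1*(-92)) = -6205 - (-4 - (-1)*0) = -6205 - (-4 - 1*0) = -6205 - (-4 + 0) = -6205 - 1*(-4) = -6205 + 4 = -6201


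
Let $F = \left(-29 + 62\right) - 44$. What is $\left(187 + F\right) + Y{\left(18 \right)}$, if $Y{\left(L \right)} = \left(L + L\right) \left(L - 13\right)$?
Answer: $356$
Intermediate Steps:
$F = -11$ ($F = 33 - 44 = -11$)
$Y{\left(L \right)} = 2 L \left(-13 + L\right)$
$\left(187 + F\right) + Y{\left(18 \right)} = \left(187 - 11\right) + 2 \cdot 18 \left(-13 + 18\right) = 176 + 2 \cdot 18 \cdot 5 = 176 + 180 = 356$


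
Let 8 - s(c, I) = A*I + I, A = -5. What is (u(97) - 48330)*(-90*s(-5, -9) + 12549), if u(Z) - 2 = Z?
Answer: -726792939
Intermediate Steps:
s(c, I) = 8 + 4*I (s(c, I) = 8 - (-5*I + I) = 8 - (-4)*I = 8 + 4*I)
u(Z) = 2 + Z
(u(97) - 48330)*(-90*s(-5, -9) + 12549) = ((2 + 97) - 48330)*(-90*(8 + 4*(-9)) + 12549) = (99 - 48330)*(-90*(8 - 36) + 12549) = -48231*(-90*(-28) + 12549) = -48231*(2520 + 12549) = -48231*15069 = -726792939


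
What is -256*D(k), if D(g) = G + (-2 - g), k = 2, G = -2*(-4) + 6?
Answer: -2560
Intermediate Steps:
G = 14 (G = 8 + 6 = 14)
D(g) = 12 - g (D(g) = 14 + (-2 - g) = 12 - g)
-256*D(k) = -256*(12 - 1*2) = -256*(12 - 2) = -256*10 = -2560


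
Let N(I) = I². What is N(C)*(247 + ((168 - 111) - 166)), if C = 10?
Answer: 13800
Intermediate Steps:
N(C)*(247 + ((168 - 111) - 166)) = 10²*(247 + ((168 - 111) - 166)) = 100*(247 + (57 - 166)) = 100*(247 - 109) = 100*138 = 13800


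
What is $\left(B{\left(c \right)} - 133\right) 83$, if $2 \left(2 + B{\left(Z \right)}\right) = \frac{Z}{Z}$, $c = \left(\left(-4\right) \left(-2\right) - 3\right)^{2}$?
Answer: $- \frac{22327}{2} \approx -11164.0$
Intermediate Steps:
$c = 25$ ($c = \left(8 - 3\right)^{2} = 5^{2} = 25$)
$B{\left(Z \right)} = - \frac{3}{2}$ ($B{\left(Z \right)} = -2 + \frac{Z \frac{1}{Z}}{2} = -2 + \frac{1}{2} \cdot 1 = -2 + \frac{1}{2} = - \frac{3}{2}$)
$\left(B{\left(c \right)} - 133\right) 83 = \left(- \frac{3}{2} - 133\right) 83 = \left(- \frac{269}{2}\right) 83 = - \frac{22327}{2}$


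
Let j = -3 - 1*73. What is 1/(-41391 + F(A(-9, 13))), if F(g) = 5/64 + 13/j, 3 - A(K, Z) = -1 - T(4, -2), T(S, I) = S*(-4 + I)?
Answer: -1216/50331569 ≈ -2.4160e-5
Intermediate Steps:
j = -76 (j = -3 - 73 = -76)
A(K, Z) = -20 (A(K, Z) = 3 - (-1 - 4*(-4 - 2)) = 3 - (-1 - 4*(-6)) = 3 - (-1 - 1*(-24)) = 3 - (-1 + 24) = 3 - 1*23 = 3 - 23 = -20)
F(g) = -113/1216 (F(g) = 5/64 + 13/(-76) = 5*(1/64) + 13*(-1/76) = 5/64 - 13/76 = -113/1216)
1/(-41391 + F(A(-9, 13))) = 1/(-41391 - 113/1216) = 1/(-50331569/1216) = -1216/50331569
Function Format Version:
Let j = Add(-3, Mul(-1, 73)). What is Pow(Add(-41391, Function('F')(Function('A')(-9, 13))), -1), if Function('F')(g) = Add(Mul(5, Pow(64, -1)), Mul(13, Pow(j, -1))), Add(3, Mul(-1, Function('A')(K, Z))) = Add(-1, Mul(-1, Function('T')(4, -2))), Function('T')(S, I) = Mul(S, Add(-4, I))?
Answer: Rational(-1216, 50331569) ≈ -2.4160e-5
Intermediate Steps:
j = -76 (j = Add(-3, -73) = -76)
Function('A')(K, Z) = -20 (Function('A')(K, Z) = Add(3, Mul(-1, Add(-1, Mul(-1, Mul(4, Add(-4, -2)))))) = Add(3, Mul(-1, Add(-1, Mul(-1, Mul(4, -6))))) = Add(3, Mul(-1, Add(-1, Mul(-1, -24)))) = Add(3, Mul(-1, Add(-1, 24))) = Add(3, Mul(-1, 23)) = Add(3, -23) = -20)
Function('F')(g) = Rational(-113, 1216) (Function('F')(g) = Add(Mul(5, Pow(64, -1)), Mul(13, Pow(-76, -1))) = Add(Mul(5, Rational(1, 64)), Mul(13, Rational(-1, 76))) = Add(Rational(5, 64), Rational(-13, 76)) = Rational(-113, 1216))
Pow(Add(-41391, Function('F')(Function('A')(-9, 13))), -1) = Pow(Add(-41391, Rational(-113, 1216)), -1) = Pow(Rational(-50331569, 1216), -1) = Rational(-1216, 50331569)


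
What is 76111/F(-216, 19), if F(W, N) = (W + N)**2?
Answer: 76111/38809 ≈ 1.9612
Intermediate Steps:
F(W, N) = (N + W)**2
76111/F(-216, 19) = 76111/((19 - 216)**2) = 76111/((-197)**2) = 76111/38809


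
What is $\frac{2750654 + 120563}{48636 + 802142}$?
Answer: $\frac{2871217}{850778} \approx 3.3748$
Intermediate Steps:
$\frac{2750654 + 120563}{48636 + 802142} = \frac{2871217}{850778}$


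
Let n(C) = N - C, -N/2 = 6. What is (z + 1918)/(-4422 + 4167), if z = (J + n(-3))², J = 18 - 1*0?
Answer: -1999/255 ≈ -7.8392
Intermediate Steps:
N = -12 (N = -2*6 = -12)
n(C) = -12 - C
J = 18 (J = 18 + 0 = 18)
z = 81 (z = (18 + (-12 - 1*(-3)))² = (18 + (-12 + 3))² = (18 - 9)² = 9² = 81)
(z + 1918)/(-4422 + 4167) = (81 + 1918)/(-4422 + 4167) = 1999/(-255) = 1999*(-1/255) = -1999/255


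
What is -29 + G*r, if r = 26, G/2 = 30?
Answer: 1531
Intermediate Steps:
G = 60 (G = 2*30 = 60)
-29 + G*r = -29 + 60*26 = -29 + 1560 = 1531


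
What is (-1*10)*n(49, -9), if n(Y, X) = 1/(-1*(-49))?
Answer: -10/49 ≈ -0.20408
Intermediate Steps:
n(Y, X) = 1/49
(-1*10)*n(49, -9) = -1*10*(1/49) = -10*1/49 = -10/49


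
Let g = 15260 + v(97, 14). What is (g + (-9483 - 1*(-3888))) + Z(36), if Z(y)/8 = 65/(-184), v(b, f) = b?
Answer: 224461/23 ≈ 9759.2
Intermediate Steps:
g = 15357 (g = 15260 + 97 = 15357)
Z(y) = -65/23 (Z(y) = 8*(65/(-184)) = 8*(65*(-1/184)) = 8*(-65/184) = -65/23)
(g + (-9483 - 1*(-3888))) + Z(36) = (15357 + (-9483 - 1*(-3888))) - 65/23 = (15357 + (-9483 + 3888)) - 65/23 = (15357 - 5595) - 65/23 = 9762 - 65/23 = 224461/23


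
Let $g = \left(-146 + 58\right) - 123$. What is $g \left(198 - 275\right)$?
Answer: $16247$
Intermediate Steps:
$g = -211$ ($g = -88 - 123 = -211$)
$g \left(198 - 275\right) = - 211 \left(198 - 275\right) = \left(-211\right) \left(-77\right) = 16247$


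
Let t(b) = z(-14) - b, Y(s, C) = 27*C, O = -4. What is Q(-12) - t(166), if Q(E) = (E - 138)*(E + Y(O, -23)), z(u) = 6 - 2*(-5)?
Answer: 95100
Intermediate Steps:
z(u) = 16 (z(u) = 6 + 10 = 16)
t(b) = 16 - b
Q(E) = (-621 + E)*(-138 + E) (Q(E) = (E - 138)*(E + 27*(-23)) = (-138 + E)*(E - 621) = (-138 + E)*(-621 + E) = (-621 + E)*(-138 + E))
Q(-12) - t(166) = (85698 + (-12)² - 759*(-12)) - (16 - 1*166) = (85698 + 144 + 9108) - (16 - 166) = 94950 - 1*(-150) = 94950 + 150 = 95100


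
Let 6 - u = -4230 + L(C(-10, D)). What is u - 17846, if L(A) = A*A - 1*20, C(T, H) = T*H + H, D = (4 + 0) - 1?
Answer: -14319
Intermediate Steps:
D = 3 (D = 4 - 1 = 3)
C(T, H) = H + H*T (C(T, H) = H*T + H = H + H*T)
L(A) = -20 + A² (L(A) = A² - 20 = -20 + A²)
u = 3527 (u = 6 - (-4230 + (-20 + (3*(1 - 10))²)) = 6 - (-4230 + (-20 + (3*(-9))²)) = 6 - (-4230 + (-20 + (-27)²)) = 6 - (-4230 + (-20 + 729)) = 6 - (-4230 + 709) = 6 - 1*(-3521) = 6 + 3521 = 3527)
u - 17846 = 3527 - 17846 = -14319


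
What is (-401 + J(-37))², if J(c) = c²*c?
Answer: 2606510916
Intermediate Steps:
J(c) = c³
(-401 + J(-37))² = (-401 + (-37)³)² = (-401 - 50653)² = (-51054)² = 2606510916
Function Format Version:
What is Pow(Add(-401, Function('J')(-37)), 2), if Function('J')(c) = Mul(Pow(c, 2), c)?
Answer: 2606510916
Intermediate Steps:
Function('J')(c) = Pow(c, 3)
Pow(Add(-401, Function('J')(-37)), 2) = Pow(Add(-401, Pow(-37, 3)), 2) = Pow(Add(-401, -50653), 2) = Pow(-51054, 2) = 2606510916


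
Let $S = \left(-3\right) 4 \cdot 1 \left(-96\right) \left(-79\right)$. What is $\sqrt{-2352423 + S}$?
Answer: $i \sqrt{2443431} \approx 1563.1 i$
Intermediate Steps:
$S = -91008$ ($S = \left(-12\right) 1 \left(-96\right) \left(-79\right) = \left(-12\right) \left(-96\right) \left(-79\right) = 1152 \left(-79\right) = -91008$)
$\sqrt{-2352423 + S} = \sqrt{-2352423 - 91008} = \sqrt{-2443431} = i \sqrt{2443431}$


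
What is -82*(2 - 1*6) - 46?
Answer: 282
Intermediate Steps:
-82*(2 - 1*6) - 46 = -82*(2 - 6) - 46 = -82*(-4) - 46 = -41*(-8) - 46 = 328 - 46 = 282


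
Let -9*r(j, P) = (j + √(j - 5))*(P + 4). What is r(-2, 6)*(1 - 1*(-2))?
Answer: 20/3 - 10*I*√7/3 ≈ 6.6667 - 8.8192*I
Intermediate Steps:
r(j, P) = -(4 + P)*(j + √(-5 + j))/9 (r(j, P) = -(j + √(j - 5))*(P + 4)/9 = -(j + √(-5 + j))*(4 + P)/9 = -(4 + P)*(j + √(-5 + j))/9)
r(-2, 6)*(1 - 1*(-2)) = (-4/9*(-2) - 4*√(-5 - 2)/9 - ⅑*6*(-2) - ⅑*6*√(-5 - 2))*(1 - 1*(-2)) = (8/9 - 4*I*√7/9 + 4/3 - ⅑*6*√(-7))*(1 + 2) = (8/9 - 4*I*√7/9 + 4/3 - ⅑*6*I*√7)*3 = (8/9 - 4*I*√7/9 + 4/3 - 2*I*√7/3)*3 = (20/9 - 10*I*√7/9)*3 = 20/3 - 10*I*√7/3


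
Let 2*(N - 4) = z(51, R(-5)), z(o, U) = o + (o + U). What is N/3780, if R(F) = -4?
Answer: 53/3780 ≈ 0.014021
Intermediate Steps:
z(o, U) = U + 2*o (z(o, U) = o + (U + o) = U + 2*o)
N = 53 (N = 4 + (-4 + 2*51)/2 = 4 + (-4 + 102)/2 = 4 + (½)*98 = 4 + 49 = 53)
N/3780 = 53/3780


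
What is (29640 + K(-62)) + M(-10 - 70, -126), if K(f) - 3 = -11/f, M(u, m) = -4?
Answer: 1837629/62 ≈ 29639.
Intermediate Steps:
K(f) = 3 - 11/f
(29640 + K(-62)) + M(-10 - 70, -126) = (29640 + (3 - 11/(-62))) - 4 = (29640 + (3 - 11*(-1/62))) - 4 = (29640 + (3 + 11/62)) - 4 = (29640 + 197/62) - 4 = 1837877/62 - 4 = 1837629/62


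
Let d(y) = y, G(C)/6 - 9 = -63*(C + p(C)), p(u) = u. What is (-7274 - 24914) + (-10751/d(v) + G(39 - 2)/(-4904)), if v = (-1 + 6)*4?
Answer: -100286362/3065 ≈ -32720.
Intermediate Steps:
v = 20 (v = 5*4 = 20)
G(C) = 54 - 756*C (G(C) = 54 + 6*(-63*(C + C)) = 54 + 6*(-126*C) = 54 - 756*C)
(-7274 - 24914) + (-10751/d(v) + G(39 - 2)/(-4904)) = (-7274 - 24914) + (-10751/20 + (54 - 756*(39 - 2))/(-4904)) = -32188 + (-10751*1/20 + (54 - 756*37)*(-1/4904)) = -32188 + (-10751/20 + (54 - 27972)*(-1/4904)) = -32188 + (-10751/20 - 27918*(-1/4904)) = -32188 + (-10751/20 + 13959/2452) = -32188 - 1630142/3065 = -100286362/3065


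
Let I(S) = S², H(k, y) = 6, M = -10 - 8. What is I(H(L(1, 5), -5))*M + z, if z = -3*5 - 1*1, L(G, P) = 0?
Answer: -664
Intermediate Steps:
M = -18
z = -16 (z = -15 - 1 = -16)
I(H(L(1, 5), -5))*M + z = 6²*(-18) - 16 = 36*(-18) - 16 = -648 - 16 = -664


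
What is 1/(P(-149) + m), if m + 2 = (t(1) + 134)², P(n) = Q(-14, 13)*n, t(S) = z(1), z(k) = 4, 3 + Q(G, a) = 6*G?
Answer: 1/32005 ≈ 3.1245e-5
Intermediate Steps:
Q(G, a) = -3 + 6*G
t(S) = 4
P(n) = -87*n (P(n) = (-3 + 6*(-14))*n = (-3 - 84)*n = -87*n)
m = 19042 (m = -2 + (4 + 134)² = -2 + 138² = -2 + 19044 = 19042)
1/(P(-149) + m) = 1/(-87*(-149) + 19042) = 1/(12963 + 19042) = 1/32005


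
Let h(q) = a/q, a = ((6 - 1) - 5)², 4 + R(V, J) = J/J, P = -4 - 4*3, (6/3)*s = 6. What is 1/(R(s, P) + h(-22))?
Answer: -⅓ ≈ -0.33333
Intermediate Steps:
s = 3 (s = (½)*6 = 3)
P = -16 (P = -4 - 12 = -16)
R(V, J) = -3 (R(V, J) = -4 + J/J = -4 + 1 = -3)
a = 0 (a = (5 - 5)² = 0² = 0)
h(q) = 0 (h(q) = 0/q = 0)
1/(R(s, P) + h(-22)) = 1/(-3 + 0) = 1/(-3) = -⅓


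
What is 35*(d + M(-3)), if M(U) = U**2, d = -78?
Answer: -2415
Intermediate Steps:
35*(d + M(-3)) = 35*(-78 + (-3)**2) = 35*(-78 + 9) = 35*(-69) = -2415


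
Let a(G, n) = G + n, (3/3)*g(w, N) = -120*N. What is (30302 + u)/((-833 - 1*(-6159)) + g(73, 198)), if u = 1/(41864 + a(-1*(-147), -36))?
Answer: -1271926451/773767150 ≈ -1.6438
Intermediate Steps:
g(w, N) = -120*N
u = 1/41975 (u = 1/(41864 + (-1*(-147) - 36)) = 1/(41864 + (147 - 36)) = 1/(41864 + 111) = 1/41975 ≈ 2.3824e-5)
(30302 + u)/((-833 - 1*(-6159)) + g(73, 198)) = (30302 + 1/41975)/((-833 - 1*(-6159)) - 120*198) = 1271926451/(41975*((-833 + 6159) - 23760)) = 1271926451/(41975*(5326 - 23760)) = (1271926451/41975)/(-18434) = (1271926451/41975)*(-1/18434) = -1271926451/773767150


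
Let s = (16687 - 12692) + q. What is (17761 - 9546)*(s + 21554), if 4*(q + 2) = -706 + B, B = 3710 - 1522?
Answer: 425824525/2 ≈ 2.1291e+8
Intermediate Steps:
B = 2188
q = 737/2 (q = -2 + (-706 + 2188)/4 = -2 + (¼)*1482 = -2 + 741/2 = 737/2 ≈ 368.50)
s = 8727/2 (s = (16687 - 12692) + 737/2 = 3995 + 737/2 = 8727/2 ≈ 4363.5)
(17761 - 9546)*(s + 21554) = (17761 - 9546)*(8727/2 + 21554) = 8215*(51835/2) = 425824525/2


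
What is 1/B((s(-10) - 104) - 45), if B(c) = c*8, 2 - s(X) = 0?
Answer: -1/1176 ≈ -0.00085034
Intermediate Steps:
s(X) = 2 (s(X) = 2 - 1*0 = 2 + 0 = 2)
B(c) = 8*c
1/B((s(-10) - 104) - 45) = 1/(8*((2 - 104) - 45)) = 1/(8*(-102 - 45)) = 1/(8*(-147)) = 1/(-1176) = -1/1176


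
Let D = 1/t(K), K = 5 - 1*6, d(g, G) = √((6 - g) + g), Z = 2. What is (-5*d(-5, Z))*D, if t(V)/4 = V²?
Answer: -5*√6/4 ≈ -3.0619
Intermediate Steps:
d(g, G) = √6
K = -1 (K = 5 - 6 = -1)
t(V) = 4*V²
D = ¼ (D = 1/(4*(-1)²) = 1/(4*1) = 1/4 = ¼ ≈ 0.25000)
(-5*d(-5, Z))*D = -5*√6*(¼) = -5*√6/4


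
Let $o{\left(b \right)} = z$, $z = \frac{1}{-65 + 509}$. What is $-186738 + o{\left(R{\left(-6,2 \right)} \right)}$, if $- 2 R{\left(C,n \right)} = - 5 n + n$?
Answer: $- \frac{82911671}{444} \approx -1.8674 \cdot 10^{5}$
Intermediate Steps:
$z = \frac{1}{444} \approx 0.0022523$
$R{\left(C,n \right)} = 2 n$ ($R{\left(C,n \right)} = - \frac{- 5 n + n}{2} = - \frac{\left(-4\right) n}{2} = 2 n$)
$o{\left(b \right)} = \frac{1}{444}$
$-186738 + o{\left(R{\left(-6,2 \right)} \right)} = -186738 + \frac{1}{444} = - \frac{82911671}{444}$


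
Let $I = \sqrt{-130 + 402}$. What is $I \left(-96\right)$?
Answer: $- 384 \sqrt{17} \approx -1583.3$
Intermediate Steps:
$I = 4 \sqrt{17}$ ($I = \sqrt{272} = 4 \sqrt{17} \approx 16.492$)
$I \left(-96\right) = 4 \sqrt{17} \left(-96\right) = - 384 \sqrt{17}$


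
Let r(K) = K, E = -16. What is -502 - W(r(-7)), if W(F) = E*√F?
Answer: -502 + 16*I*√7 ≈ -502.0 + 42.332*I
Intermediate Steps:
W(F) = -16*√F
-502 - W(r(-7)) = -502 - (-16)*√(-7) = -502 - (-16)*I*√7 = -502 + 16*I*√7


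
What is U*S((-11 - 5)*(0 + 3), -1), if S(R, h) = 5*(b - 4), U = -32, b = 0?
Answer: 640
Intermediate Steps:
S(R, h) = -20 (S(R, h) = 5*(0 - 4) = 5*(-4) = -20)
U*S((-11 - 5)*(0 + 3), -1) = -32*(-20) = 640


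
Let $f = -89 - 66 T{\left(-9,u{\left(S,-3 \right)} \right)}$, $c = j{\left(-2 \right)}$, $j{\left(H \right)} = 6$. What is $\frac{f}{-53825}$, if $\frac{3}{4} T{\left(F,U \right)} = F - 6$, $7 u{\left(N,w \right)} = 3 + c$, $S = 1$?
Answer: $- \frac{1231}{53825} \approx -0.02287$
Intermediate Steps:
$c = 6$
$u{\left(N,w \right)} = \frac{9}{7}$ ($u{\left(N,w \right)} = \frac{3 + 6}{7} = \frac{1}{7} \cdot 9 = \frac{9}{7}$)
$T{\left(F,U \right)} = -8 + \frac{4 F}{3}$ ($T{\left(F,U \right)} = \frac{4 \left(F - 6\right)}{3} = \frac{4 \left(-6 + F\right)}{3} = -8 + \frac{4 F}{3}$)
$f = 1231$ ($f = -89 - 66 \left(-8 + \frac{4}{3} \left(-9\right)\right) = -89 - 66 \left(-8 - 12\right) = -89 - -1320 = -89 + 1320 = 1231$)
$\frac{f}{-53825} = \frac{1231}{-53825} = 1231 \left(- \frac{1}{53825}\right) = - \frac{1231}{53825}$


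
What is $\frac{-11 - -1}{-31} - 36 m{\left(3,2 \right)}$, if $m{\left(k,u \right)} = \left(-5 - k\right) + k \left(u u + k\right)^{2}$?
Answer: $- \frac{155114}{31} \approx -5003.7$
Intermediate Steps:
$m{\left(k,u \right)} = -5 - k + k \left(k + u^{2}\right)^{2}$ ($m{\left(k,u \right)} = \left(-5 - k\right) + k \left(u^{2} + k\right)^{2} = \left(-5 - k\right) + k \left(k + u^{2}\right)^{2} = -5 - k + k \left(k + u^{2}\right)^{2}$)
$\frac{-11 - -1}{-31} - 36 m{\left(3,2 \right)} = \frac{-11 - -1}{-31} - 36 \left(-5 - 3 + 3 \left(3 + 2^{2}\right)^{2}\right) = \left(-11 + 1\right) \left(- \frac{1}{31}\right) - 36 \left(-5 - 3 + 3 \left(3 + 4\right)^{2}\right) = \left(-10\right) \left(- \frac{1}{31}\right) - 36 \left(-5 - 3 + 3 \cdot 7^{2}\right) = \frac{10}{31} - 36 \left(-5 - 3 + 3 \cdot 49\right) = \frac{10}{31} - 36 \left(-5 - 3 + 147\right) = \frac{10}{31} - 5004 = - \frac{155114}{31}$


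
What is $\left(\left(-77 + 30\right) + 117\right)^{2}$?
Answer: $4900$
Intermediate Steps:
$\left(\left(-77 + 30\right) + 117\right)^{2} = \left(-47 + 117\right)^{2} = 70^{2} = 4900$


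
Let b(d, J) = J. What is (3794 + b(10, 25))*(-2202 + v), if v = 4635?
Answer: 9291627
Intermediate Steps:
(3794 + b(10, 25))*(-2202 + v) = (3794 + 25)*(-2202 + 4635) = 3819*2433 = 9291627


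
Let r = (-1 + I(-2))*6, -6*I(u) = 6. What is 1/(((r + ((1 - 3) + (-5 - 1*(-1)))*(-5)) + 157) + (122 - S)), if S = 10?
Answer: 1/287 ≈ 0.0034843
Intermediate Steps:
I(u) = -1 (I(u) = -1/6*6 = -1)
r = -12 (r = (-1 - 1)*6 = -2*6 = -12)
1/(((r + ((1 - 3) + (-5 - 1*(-1)))*(-5)) + 157) + (122 - S)) = 1/(((-12 + ((1 - 3) + (-5 - 1*(-1)))*(-5)) + 157) + (122 - 1*10)) = 1/(((-12 + (-2 + (-5 + 1))*(-5)) + 157) + (122 - 10)) = 1/(((-12 + (-2 - 4)*(-5)) + 157) + 112) = 1/(((-12 - 6*(-5)) + 157) + 112) = 1/(((-12 + 30) + 157) + 112) = 1/((18 + 157) + 112) = 1/(175 + 112) = 1/287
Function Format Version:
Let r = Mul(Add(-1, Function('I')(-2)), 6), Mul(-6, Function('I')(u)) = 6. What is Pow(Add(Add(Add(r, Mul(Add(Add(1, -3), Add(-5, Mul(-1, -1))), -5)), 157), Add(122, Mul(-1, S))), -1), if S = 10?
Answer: Rational(1, 287) ≈ 0.0034843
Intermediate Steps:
Function('I')(u) = -1 (Function('I')(u) = Mul(Rational(-1, 6), 6) = -1)
r = -12 (r = Mul(Add(-1, -1), 6) = Mul(-2, 6) = -12)
Pow(Add(Add(Add(r, Mul(Add(Add(1, -3), Add(-5, Mul(-1, -1))), -5)), 157), Add(122, Mul(-1, S))), -1) = Pow(Add(Add(Add(-12, Mul(Add(Add(1, -3), Add(-5, Mul(-1, -1))), -5)), 157), Add(122, Mul(-1, 10))), -1) = Pow(Add(Add(Add(-12, Mul(Add(-2, Add(-5, 1)), -5)), 157), Add(122, -10)), -1) = Pow(Add(Add(Add(-12, Mul(Add(-2, -4), -5)), 157), 112), -1) = Pow(Add(Add(Add(-12, Mul(-6, -5)), 157), 112), -1) = Pow(Add(Add(Add(-12, 30), 157), 112), -1) = Pow(Add(Add(18, 157), 112), -1) = Pow(Add(175, 112), -1) = Pow(287, -1) = Rational(1, 287)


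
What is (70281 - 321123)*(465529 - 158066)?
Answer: -77124633846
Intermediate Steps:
(70281 - 321123)*(465529 - 158066) = -250842*307463 = -77124633846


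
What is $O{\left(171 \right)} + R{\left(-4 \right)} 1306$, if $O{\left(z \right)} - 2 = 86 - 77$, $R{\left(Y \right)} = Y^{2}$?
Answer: $20907$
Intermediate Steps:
$O{\left(z \right)} = 11$ ($O{\left(z \right)} = 2 + \left(86 - 77\right) = 2 + 9 = 11$)
$O{\left(171 \right)} + R{\left(-4 \right)} 1306 = 11 + \left(-4\right)^{2} \cdot 1306 = 11 + 16 \cdot 1306 = 11 + 20896 = 20907$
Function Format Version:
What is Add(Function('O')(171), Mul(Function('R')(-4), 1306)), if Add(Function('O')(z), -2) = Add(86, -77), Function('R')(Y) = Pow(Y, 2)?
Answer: 20907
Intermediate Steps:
Function('O')(z) = 11 (Function('O')(z) = Add(2, Add(86, -77)) = Add(2, 9) = 11)
Add(Function('O')(171), Mul(Function('R')(-4), 1306)) = Add(11, Mul(Pow(-4, 2), 1306)) = Add(11, Mul(16, 1306)) = Add(11, 20896) = 20907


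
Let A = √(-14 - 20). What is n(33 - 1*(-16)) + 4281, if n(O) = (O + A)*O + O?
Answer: 6731 + 49*I*√34 ≈ 6731.0 + 285.72*I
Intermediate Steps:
A = I*√34 (A = √(-34) = I*√34 ≈ 5.8309*I)
n(O) = O + O*(O + I*√34) (n(O) = (O + I*√34)*O + O = O*(O + I*√34) + O = O + O*(O + I*√34))
n(33 - 1*(-16)) + 4281 = (33 - 1*(-16))*(1 + (33 - 1*(-16)) + I*√34) + 4281 = (33 + 16)*(1 + (33 + 16) + I*√34) + 4281 = 49*(1 + 49 + I*√34) + 4281 = 49*(50 + I*√34) + 4281 = (2450 + 49*I*√34) + 4281 = 6731 + 49*I*√34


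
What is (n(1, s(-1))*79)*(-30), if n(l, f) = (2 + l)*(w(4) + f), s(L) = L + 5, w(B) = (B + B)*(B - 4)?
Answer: -28440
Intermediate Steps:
w(B) = 2*B*(-4 + B) (w(B) = (2*B)*(-4 + B) = 2*B*(-4 + B))
s(L) = 5 + L
n(l, f) = f*(2 + l) (n(l, f) = (2 + l)*(2*4*(-4 + 4) + f) = (2 + l)*(2*4*0 + f) = (2 + l)*(0 + f) = (2 + l)*f = f*(2 + l))
(n(1, s(-1))*79)*(-30) = (((5 - 1)*(2 + 1))*79)*(-30) = ((4*3)*79)*(-30) = (12*79)*(-30) = 948*(-30) = -28440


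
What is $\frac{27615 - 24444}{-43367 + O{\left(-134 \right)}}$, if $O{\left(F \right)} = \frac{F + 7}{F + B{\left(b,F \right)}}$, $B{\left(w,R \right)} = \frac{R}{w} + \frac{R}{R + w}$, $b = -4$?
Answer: $- \frac{43553685}{595628219} \approx -0.073122$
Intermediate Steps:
$O{\left(F \right)} = \frac{7 + F}{F - \frac{F \left(-8 + F\right)}{4 \left(-4 + F\right)}}$ ($O{\left(F \right)} = \frac{F + 7}{F + \frac{F \left(F + 2 \left(-4\right)\right)}{\left(-4\right) \left(F - 4\right)}} = \frac{7 + F}{F + F \left(- \frac{1}{4}\right) \frac{1}{-4 + F} \left(F - 8\right)} = \frac{7 + F}{F + F \left(- \frac{1}{4}\right) \frac{1}{-4 + F} \left(-8 + F\right)} = \frac{7 + F}{F - \frac{F \left(-8 + F\right)}{4 \left(-4 + F\right)}}$)
$\frac{27615 - 24444}{-43367 + O{\left(-134 \right)}} = \frac{27615 - 24444}{-43367 + \frac{4 \left(-4 - 134\right) \left(7 - 134\right)}{\left(-134\right) \left(-8 + 3 \left(-134\right)\right)}} = \frac{3171}{-43367 + 4 \left(- \frac{1}{134}\right) \frac{1}{-8 - 402} \left(-138\right) \left(-127\right)} = \frac{3171}{-43367 + 4 \left(- \frac{1}{134}\right) \frac{1}{-410} \left(-138\right) \left(-127\right)} = \frac{3171}{-43367 + 4 \left(- \frac{1}{134}\right) \left(- \frac{1}{410}\right) \left(-138\right) \left(-127\right)} = \frac{3171}{-43367 + \frac{17526}{13735}} = \frac{3171}{- \frac{595628219}{13735}} = 3171 \left(- \frac{13735}{595628219}\right) = - \frac{43553685}{595628219}$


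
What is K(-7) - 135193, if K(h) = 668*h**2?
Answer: -102461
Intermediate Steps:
K(-7) - 135193 = 668*(-7)**2 - 135193 = 668*49 - 135193 = 32732 - 135193 = -102461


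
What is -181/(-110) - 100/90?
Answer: 529/990 ≈ 0.53434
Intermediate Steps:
-181/(-110) - 100/90 = -181*(-1/110) - 100*1/90 = 181/110 - 10/9 = 529/990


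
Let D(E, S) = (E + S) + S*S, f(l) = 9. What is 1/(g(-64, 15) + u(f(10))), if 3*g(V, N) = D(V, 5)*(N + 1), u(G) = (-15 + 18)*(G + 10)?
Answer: -3/373 ≈ -0.0080429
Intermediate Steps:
u(G) = 30 + 3*G (u(G) = 3*(10 + G) = 30 + 3*G)
D(E, S) = E + S + S**2 (D(E, S) = (E + S) + S**2 = E + S + S**2)
g(V, N) = (1 + N)*(30 + V)/3 (g(V, N) = ((V + 5 + 5**2)*(N + 1))/3 = ((V + 5 + 25)*(1 + N))/3 = ((30 + V)*(1 + N))/3 = ((1 + N)*(30 + V))/3 = (1 + N)*(30 + V)/3)
1/(g(-64, 15) + u(f(10))) = 1/((1 + 15)*(30 - 64)/3 + (30 + 3*9)) = 1/((1/3)*16*(-34) + (30 + 27)) = 1/(-544/3 + 57) = 1/(-373/3) = -3/373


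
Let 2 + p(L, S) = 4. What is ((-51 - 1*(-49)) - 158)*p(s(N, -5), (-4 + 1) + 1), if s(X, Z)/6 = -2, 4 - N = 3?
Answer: -320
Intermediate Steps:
N = 1 (N = 4 - 1*3 = 4 - 3 = 1)
s(X, Z) = -12 (s(X, Z) = 6*(-2) = -12)
p(L, S) = 2 (p(L, S) = -2 + 4 = 2)
((-51 - 1*(-49)) - 158)*p(s(N, -5), (-4 + 1) + 1) = ((-51 - 1*(-49)) - 158)*2 = ((-51 + 49) - 158)*2 = (-2 - 158)*2 = -160*2 = -320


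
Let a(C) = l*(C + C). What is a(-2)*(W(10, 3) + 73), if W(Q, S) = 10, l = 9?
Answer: -2988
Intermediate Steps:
a(C) = 18*C (a(C) = 9*(C + C) = 9*(2*C) = 18*C)
a(-2)*(W(10, 3) + 73) = (18*(-2))*(10 + 73) = -36*83 = -2988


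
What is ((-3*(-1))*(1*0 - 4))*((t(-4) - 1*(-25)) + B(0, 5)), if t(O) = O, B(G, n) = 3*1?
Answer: -288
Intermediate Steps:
B(G, n) = 3
((-3*(-1))*(1*0 - 4))*((t(-4) - 1*(-25)) + B(0, 5)) = ((-3*(-1))*(1*0 - 4))*((-4 - 1*(-25)) + 3) = (3*(0 - 4))*((-4 + 25) + 3) = (3*(-4))*(21 + 3) = -12*24 = -288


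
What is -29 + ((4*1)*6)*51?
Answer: 1195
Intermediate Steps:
-29 + ((4*1)*6)*51 = -29 + (4*6)*51 = -29 + 24*51 = -29 + 1224 = 1195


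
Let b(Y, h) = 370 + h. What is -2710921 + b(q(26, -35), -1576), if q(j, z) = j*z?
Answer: -2712127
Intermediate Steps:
-2710921 + b(q(26, -35), -1576) = -2710921 + (370 - 1576) = -2710921 - 1206 = -2712127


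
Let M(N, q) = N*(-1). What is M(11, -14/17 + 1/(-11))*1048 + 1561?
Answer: -9967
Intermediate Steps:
M(N, q) = -N
M(11, -14/17 + 1/(-11))*1048 + 1561 = -1*11*1048 + 1561 = -11*1048 + 1561 = -11528 + 1561 = -9967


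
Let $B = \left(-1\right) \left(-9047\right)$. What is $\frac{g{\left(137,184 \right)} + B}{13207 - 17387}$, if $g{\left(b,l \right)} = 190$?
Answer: $- \frac{9237}{4180} \approx -2.2098$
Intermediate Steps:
$B = 9047$
$\frac{g{\left(137,184 \right)} + B}{13207 - 17387} = \frac{190 + 9047}{13207 - 17387} = \frac{9237}{-4180} = 9237 \left(- \frac{1}{4180}\right) = - \frac{9237}{4180}$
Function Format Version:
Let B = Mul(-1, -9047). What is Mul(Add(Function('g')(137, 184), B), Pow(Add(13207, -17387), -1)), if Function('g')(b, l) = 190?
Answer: Rational(-9237, 4180) ≈ -2.2098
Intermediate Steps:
B = 9047
Mul(Add(Function('g')(137, 184), B), Pow(Add(13207, -17387), -1)) = Mul(Add(190, 9047), Pow(Add(13207, -17387), -1)) = Mul(9237, Pow(-4180, -1)) = Mul(9237, Rational(-1, 4180)) = Rational(-9237, 4180)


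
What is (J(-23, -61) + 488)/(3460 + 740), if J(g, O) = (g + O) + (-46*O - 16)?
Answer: 1597/2100 ≈ 0.76048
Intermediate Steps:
J(g, O) = -16 + g - 45*O (J(g, O) = (O + g) + (-16 - 46*O) = -16 + g - 45*O)
(J(-23, -61) + 488)/(3460 + 740) = ((-16 - 23 - 45*(-61)) + 488)/(3460 + 740) = ((-16 - 23 + 2745) + 488)/4200 = (2706 + 488)*(1/4200) = 3194*(1/4200) = 1597/2100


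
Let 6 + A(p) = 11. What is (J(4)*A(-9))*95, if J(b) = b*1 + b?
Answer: 3800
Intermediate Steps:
A(p) = 5 (A(p) = -6 + 11 = 5)
J(b) = 2*b (J(b) = b + b = 2*b)
(J(4)*A(-9))*95 = ((2*4)*5)*95 = (8*5)*95 = 40*95 = 3800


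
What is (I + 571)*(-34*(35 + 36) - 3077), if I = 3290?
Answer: -21200751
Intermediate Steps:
(I + 571)*(-34*(35 + 36) - 3077) = (3290 + 571)*(-34*(35 + 36) - 3077) = 3861*(-34*71 - 3077) = 3861*(-2414 - 3077) = 3861*(-5491) = -21200751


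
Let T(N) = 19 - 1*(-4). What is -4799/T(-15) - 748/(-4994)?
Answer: -1088591/5221 ≈ -208.50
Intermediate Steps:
T(N) = 23 (T(N) = 19 + 4 = 23)
-4799/T(-15) - 748/(-4994) = -4799/23 - 748/(-4994) = -4799*1/23 - 748*(-1/4994) = -4799/23 + 34/227 = -1088591/5221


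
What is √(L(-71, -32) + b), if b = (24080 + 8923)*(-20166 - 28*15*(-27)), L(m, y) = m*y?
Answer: I*√291282206 ≈ 17067.0*I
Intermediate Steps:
b = -291284478 (b = 33003*(-20166 - 420*(-27)) = 33003*(-20166 + 11340) = 33003*(-8826) = -291284478)
√(L(-71, -32) + b) = √(-71*(-32) - 291284478) = √(2272 - 291284478) = √(-291282206) = I*√291282206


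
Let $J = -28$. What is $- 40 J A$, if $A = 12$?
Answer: $13440$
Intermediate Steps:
$- 40 J A = \left(-40\right) \left(-28\right) 12 = 1120 \cdot 12 = 13440$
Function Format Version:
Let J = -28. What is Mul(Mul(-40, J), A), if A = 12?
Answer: 13440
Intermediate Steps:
Mul(Mul(-40, J), A) = Mul(Mul(-40, -28), 12) = Mul(1120, 12) = 13440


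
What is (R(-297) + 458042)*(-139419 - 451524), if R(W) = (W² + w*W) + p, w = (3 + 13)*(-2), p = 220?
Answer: -328549534425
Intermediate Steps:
w = -32 (w = 16*(-2) = -32)
R(W) = 220 + W² - 32*W (R(W) = (W² - 32*W) + 220 = 220 + W² - 32*W)
(R(-297) + 458042)*(-139419 - 451524) = ((220 + (-297)² - 32*(-297)) + 458042)*(-139419 - 451524) = ((220 + 88209 + 9504) + 458042)*(-590943) = (97933 + 458042)*(-590943) = 555975*(-590943) = -328549534425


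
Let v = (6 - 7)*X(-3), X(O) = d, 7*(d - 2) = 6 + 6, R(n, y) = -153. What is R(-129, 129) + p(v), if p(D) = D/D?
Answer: -152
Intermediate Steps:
d = 26/7 (d = 2 + (6 + 6)/7 = 2 + (⅐)*12 = 2 + 12/7 = 26/7 ≈ 3.7143)
X(O) = 26/7
v = -26/7 (v = (6 - 7)*(26/7) = -1*26/7 = -26/7 ≈ -3.7143)
p(D) = 1
R(-129, 129) + p(v) = -153 + 1 = -152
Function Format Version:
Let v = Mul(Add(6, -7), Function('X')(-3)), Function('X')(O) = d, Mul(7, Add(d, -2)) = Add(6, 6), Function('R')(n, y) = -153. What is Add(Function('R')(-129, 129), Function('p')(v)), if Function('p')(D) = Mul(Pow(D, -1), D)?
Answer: -152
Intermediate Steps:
d = Rational(26, 7) (d = Add(2, Mul(Rational(1, 7), Add(6, 6))) = Add(2, Mul(Rational(1, 7), 12)) = Add(2, Rational(12, 7)) = Rational(26, 7) ≈ 3.7143)
Function('X')(O) = Rational(26, 7)
v = Rational(-26, 7) (v = Mul(Add(6, -7), Rational(26, 7)) = Mul(-1, Rational(26, 7)) = Rational(-26, 7) ≈ -3.7143)
Function('p')(D) = 1
Add(Function('R')(-129, 129), Function('p')(v)) = Add(-153, 1) = -152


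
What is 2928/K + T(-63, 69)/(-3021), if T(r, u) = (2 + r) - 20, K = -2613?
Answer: -959315/877097 ≈ -1.0937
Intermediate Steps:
T(r, u) = -18 + r
2928/K + T(-63, 69)/(-3021) = 2928/(-2613) + (-18 - 63)/(-3021) = 2928*(-1/2613) - 81*(-1/3021) = -976/871 + 27/1007 = -959315/877097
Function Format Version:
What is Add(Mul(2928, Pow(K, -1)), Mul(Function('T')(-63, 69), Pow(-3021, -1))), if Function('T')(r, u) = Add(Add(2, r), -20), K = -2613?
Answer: Rational(-959315, 877097) ≈ -1.0937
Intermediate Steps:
Function('T')(r, u) = Add(-18, r)
Add(Mul(2928, Pow(K, -1)), Mul(Function('T')(-63, 69), Pow(-3021, -1))) = Add(Mul(2928, Pow(-2613, -1)), Mul(Add(-18, -63), Pow(-3021, -1))) = Add(Mul(2928, Rational(-1, 2613)), Mul(-81, Rational(-1, 3021))) = Add(Rational(-976, 871), Rational(27, 1007)) = Rational(-959315, 877097)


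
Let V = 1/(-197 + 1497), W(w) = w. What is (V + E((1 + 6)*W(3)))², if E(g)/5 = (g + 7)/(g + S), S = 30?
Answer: 33142566601/4395690000 ≈ 7.5398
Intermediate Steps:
V = 1/1300 ≈ 0.00076923
E(g) = 5*(7 + g)/(30 + g) (E(g) = 5*((g + 7)/(g + 30)) = 5*((7 + g)/(30 + g)) = 5*(7 + g)/(30 + g))
(V + E((1 + 6)*W(3)))² = (1/1300 + 5*(7 + (1 + 6)*3)/(30 + (1 + 6)*3))² = (1/1300 + 5*(7 + 7*3)/(30 + 7*3))² = (1/1300 + 5*(7 + 21)/(30 + 21))² = (1/1300 + 5*28/51)² = (1/1300 + 5*(1/51)*28)² = (1/1300 + 140/51)² = (182051/66300)² = 33142566601/4395690000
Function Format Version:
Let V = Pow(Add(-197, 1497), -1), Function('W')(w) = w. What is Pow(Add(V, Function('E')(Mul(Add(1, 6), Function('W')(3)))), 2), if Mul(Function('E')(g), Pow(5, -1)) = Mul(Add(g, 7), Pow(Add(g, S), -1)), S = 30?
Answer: Rational(33142566601, 4395690000) ≈ 7.5398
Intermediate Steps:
V = Rational(1, 1300) (V = Pow(1300, -1) = Rational(1, 1300) ≈ 0.00076923)
Function('E')(g) = Mul(5, Pow(Add(30, g), -1), Add(7, g)) (Function('E')(g) = Mul(5, Mul(Add(g, 7), Pow(Add(g, 30), -1))) = Mul(5, Mul(Add(7, g), Pow(Add(30, g), -1))) = Mul(5, Mul(Pow(Add(30, g), -1), Add(7, g))) = Mul(5, Pow(Add(30, g), -1), Add(7, g)))
Pow(Add(V, Function('E')(Mul(Add(1, 6), Function('W')(3)))), 2) = Pow(Add(Rational(1, 1300), Mul(5, Pow(Add(30, Mul(Add(1, 6), 3)), -1), Add(7, Mul(Add(1, 6), 3)))), 2) = Pow(Add(Rational(1, 1300), Mul(5, Pow(Add(30, Mul(7, 3)), -1), Add(7, Mul(7, 3)))), 2) = Pow(Add(Rational(1, 1300), Mul(5, Pow(Add(30, 21), -1), Add(7, 21))), 2) = Pow(Add(Rational(1, 1300), Mul(5, Pow(51, -1), 28)), 2) = Pow(Add(Rational(1, 1300), Mul(5, Rational(1, 51), 28)), 2) = Pow(Add(Rational(1, 1300), Rational(140, 51)), 2) = Pow(Rational(182051, 66300), 2) = Rational(33142566601, 4395690000)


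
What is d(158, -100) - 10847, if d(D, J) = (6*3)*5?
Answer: -10757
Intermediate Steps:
d(D, J) = 90 (d(D, J) = 18*5 = 90)
d(158, -100) - 10847 = 90 - 10847 = -10757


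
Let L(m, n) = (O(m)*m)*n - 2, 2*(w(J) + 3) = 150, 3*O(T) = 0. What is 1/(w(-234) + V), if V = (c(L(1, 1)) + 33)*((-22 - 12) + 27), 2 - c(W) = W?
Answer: -1/187 ≈ -0.0053476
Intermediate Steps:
O(T) = 0 (O(T) = (⅓)*0 = 0)
w(J) = 72 (w(J) = -3 + (½)*150 = -3 + 75 = 72)
L(m, n) = -2 (L(m, n) = (0*m)*n - 2 = 0*n - 2 = 0 - 2 = -2)
c(W) = 2 - W
V = -259 (V = ((2 - 1*(-2)) + 33)*((-22 - 12) + 27) = ((2 + 2) + 33)*(-34 + 27) = (4 + 33)*(-7) = 37*(-7) = -259)
1/(w(-234) + V) = 1/(72 - 259) = 1/(-187) = -1/187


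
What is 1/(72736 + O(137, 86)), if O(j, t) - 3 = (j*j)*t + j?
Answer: 1/1687010 ≈ 5.9276e-7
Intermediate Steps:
O(j, t) = 3 + j + t*j² (O(j, t) = 3 + ((j*j)*t + j) = 3 + (j²*t + j) = 3 + (t*j² + j) = 3 + (j + t*j²) = 3 + j + t*j²)
1/(72736 + O(137, 86)) = 1/(72736 + (3 + 137 + 86*137²)) = 1/(72736 + (3 + 137 + 86*18769)) = 1/(72736 + (3 + 137 + 1614134)) = 1/(72736 + 1614274) = 1/1687010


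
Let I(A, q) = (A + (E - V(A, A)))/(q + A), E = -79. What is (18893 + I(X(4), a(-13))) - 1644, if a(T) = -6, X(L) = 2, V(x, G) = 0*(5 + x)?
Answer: 69073/4 ≈ 17268.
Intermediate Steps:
V(x, G) = 0
I(A, q) = (-79 + A)/(A + q) (I(A, q) = (A + (-79 - 1*0))/(q + A) = (A + (-79 + 0))/(A + q) = (A - 79)/(A + q) = (-79 + A)/(A + q))
(18893 + I(X(4), a(-13))) - 1644 = (18893 + (-79 + 2)/(2 - 6)) - 1644 = (18893 - 77/(-4)) - 1644 = (18893 - ¼*(-77)) - 1644 = (18893 + 77/4) - 1644 = 75649/4 - 1644 = 69073/4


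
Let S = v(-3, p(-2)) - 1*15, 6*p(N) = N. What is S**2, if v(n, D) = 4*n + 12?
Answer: 225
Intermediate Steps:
p(N) = N/6
v(n, D) = 12 + 4*n
S = -15 (S = (12 + 4*(-3)) - 1*15 = (12 - 12) - 15 = 0 - 15 = -15)
S**2 = (-15)**2 = 225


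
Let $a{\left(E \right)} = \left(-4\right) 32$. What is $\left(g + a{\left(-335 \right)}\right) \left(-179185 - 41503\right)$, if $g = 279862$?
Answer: $-61733936992$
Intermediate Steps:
$a{\left(E \right)} = -128$
$\left(g + a{\left(-335 \right)}\right) \left(-179185 - 41503\right) = \left(279862 - 128\right) \left(-179185 - 41503\right) = 279734 \left(-220688\right) = -61733936992$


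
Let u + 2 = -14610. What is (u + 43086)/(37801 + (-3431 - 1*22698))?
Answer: 14237/5836 ≈ 2.4395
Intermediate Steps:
u = -14612 (u = -2 - 14610 = -14612)
(u + 43086)/(37801 + (-3431 - 1*22698)) = (-14612 + 43086)/(37801 + (-3431 - 1*22698)) = 28474/(37801 + (-3431 - 22698)) = 28474/(37801 - 26129) = 28474/11672 = 28474*(1/11672) = 14237/5836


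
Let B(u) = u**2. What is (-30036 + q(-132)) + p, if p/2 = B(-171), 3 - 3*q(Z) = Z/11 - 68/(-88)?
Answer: 1877749/66 ≈ 28451.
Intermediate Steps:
q(Z) = 49/66 - Z/33 (q(Z) = 1 - (Z/11 - 68/(-88))/3 = 1 - (Z*(1/11) - 68*(-1/88))/3 = 1 - (Z/11 + 17/22)/3 = 1 - (17/22 + Z/11)/3 = 1 + (-17/66 - Z/33) = 49/66 - Z/33)
p = 58482 (p = 2*(-171)**2 = 2*29241 = 58482)
(-30036 + q(-132)) + p = (-30036 + (49/66 - 1/33*(-132))) + 58482 = (-30036 + (49/66 + 4)) + 58482 = (-30036 + 313/66) + 58482 = -1982063/66 + 58482 = 1877749/66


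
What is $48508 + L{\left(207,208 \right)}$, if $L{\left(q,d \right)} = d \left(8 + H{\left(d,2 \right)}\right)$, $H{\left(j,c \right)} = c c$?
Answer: $51004$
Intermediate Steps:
$H{\left(j,c \right)} = c^{2}$
$L{\left(q,d \right)} = 12 d$ ($L{\left(q,d \right)} = d \left(8 + 2^{2}\right) = d \left(8 + 4\right) = d 12 = 12 d$)
$48508 + L{\left(207,208 \right)} = 48508 + 12 \cdot 208 = 48508 + 2496 = 51004$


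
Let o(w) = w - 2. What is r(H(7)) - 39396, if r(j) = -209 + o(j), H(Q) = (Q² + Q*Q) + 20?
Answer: -39489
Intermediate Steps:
H(Q) = 20 + 2*Q² (H(Q) = (Q² + Q²) + 20 = 2*Q² + 20 = 20 + 2*Q²)
o(w) = -2 + w
r(j) = -211 + j (r(j) = -209 + (-2 + j) = -211 + j)
r(H(7)) - 39396 = (-211 + (20 + 2*7²)) - 39396 = (-211 + (20 + 2*49)) - 39396 = (-211 + (20 + 98)) - 39396 = (-211 + 118) - 39396 = -93 - 39396 = -39489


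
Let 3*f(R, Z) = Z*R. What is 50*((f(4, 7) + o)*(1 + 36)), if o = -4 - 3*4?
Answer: -37000/3 ≈ -12333.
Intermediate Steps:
f(R, Z) = R*Z/3 (f(R, Z) = (Z*R)/3 = (R*Z)/3 = R*Z/3)
o = -16 (o = -4 - 12 = -16)
50*((f(4, 7) + o)*(1 + 36)) = 50*(((⅓)*4*7 - 16)*(1 + 36)) = 50*((28/3 - 16)*37) = 50*(-20/3*37) = 50*(-740/3) = -37000/3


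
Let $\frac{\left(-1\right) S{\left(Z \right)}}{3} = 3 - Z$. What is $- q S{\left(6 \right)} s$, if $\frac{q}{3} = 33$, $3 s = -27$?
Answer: $8019$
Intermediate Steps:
$S{\left(Z \right)} = -9 + 3 Z$ ($S{\left(Z \right)} = - 3 \left(3 - Z\right) = -9 + 3 Z$)
$s = -9$ ($s = \frac{1}{3} \left(-27\right) = -9$)
$q = 99$ ($q = 3 \cdot 33 = 99$)
$- q S{\left(6 \right)} s = - 99 \left(-9 + 3 \cdot 6\right) \left(-9\right) = - 99 \left(-9 + 18\right) \left(-9\right) = - 99 \cdot 9 \left(-9\right) = - 891 \left(-9\right) = \left(-1\right) \left(-8019\right) = 8019$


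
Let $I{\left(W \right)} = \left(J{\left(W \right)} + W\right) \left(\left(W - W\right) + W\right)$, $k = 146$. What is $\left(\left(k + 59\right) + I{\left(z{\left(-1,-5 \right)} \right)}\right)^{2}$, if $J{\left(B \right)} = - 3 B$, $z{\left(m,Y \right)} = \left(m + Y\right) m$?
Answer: $17689$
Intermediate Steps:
$z{\left(m,Y \right)} = m \left(Y + m\right)$ ($z{\left(m,Y \right)} = \left(Y + m\right) m = m \left(Y + m\right)$)
$I{\left(W \right)} = - 2 W^{2}$ ($I{\left(W \right)} = \left(- 3 W + W\right) \left(\left(W - W\right) + W\right) = - 2 W \left(0 + W\right) = - 2 W W = - 2 W^{2}$)
$\left(\left(k + 59\right) + I{\left(z{\left(-1,-5 \right)} \right)}\right)^{2} = \left(\left(146 + 59\right) - 2 \left(- (-5 - 1)\right)^{2}\right)^{2} = \left(205 - 2 \left(\left(-1\right) \left(-6\right)\right)^{2}\right)^{2} = \left(205 - 2 \cdot 6^{2}\right)^{2} = \left(205 - 72\right)^{2} = 133^{2} = 17689$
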